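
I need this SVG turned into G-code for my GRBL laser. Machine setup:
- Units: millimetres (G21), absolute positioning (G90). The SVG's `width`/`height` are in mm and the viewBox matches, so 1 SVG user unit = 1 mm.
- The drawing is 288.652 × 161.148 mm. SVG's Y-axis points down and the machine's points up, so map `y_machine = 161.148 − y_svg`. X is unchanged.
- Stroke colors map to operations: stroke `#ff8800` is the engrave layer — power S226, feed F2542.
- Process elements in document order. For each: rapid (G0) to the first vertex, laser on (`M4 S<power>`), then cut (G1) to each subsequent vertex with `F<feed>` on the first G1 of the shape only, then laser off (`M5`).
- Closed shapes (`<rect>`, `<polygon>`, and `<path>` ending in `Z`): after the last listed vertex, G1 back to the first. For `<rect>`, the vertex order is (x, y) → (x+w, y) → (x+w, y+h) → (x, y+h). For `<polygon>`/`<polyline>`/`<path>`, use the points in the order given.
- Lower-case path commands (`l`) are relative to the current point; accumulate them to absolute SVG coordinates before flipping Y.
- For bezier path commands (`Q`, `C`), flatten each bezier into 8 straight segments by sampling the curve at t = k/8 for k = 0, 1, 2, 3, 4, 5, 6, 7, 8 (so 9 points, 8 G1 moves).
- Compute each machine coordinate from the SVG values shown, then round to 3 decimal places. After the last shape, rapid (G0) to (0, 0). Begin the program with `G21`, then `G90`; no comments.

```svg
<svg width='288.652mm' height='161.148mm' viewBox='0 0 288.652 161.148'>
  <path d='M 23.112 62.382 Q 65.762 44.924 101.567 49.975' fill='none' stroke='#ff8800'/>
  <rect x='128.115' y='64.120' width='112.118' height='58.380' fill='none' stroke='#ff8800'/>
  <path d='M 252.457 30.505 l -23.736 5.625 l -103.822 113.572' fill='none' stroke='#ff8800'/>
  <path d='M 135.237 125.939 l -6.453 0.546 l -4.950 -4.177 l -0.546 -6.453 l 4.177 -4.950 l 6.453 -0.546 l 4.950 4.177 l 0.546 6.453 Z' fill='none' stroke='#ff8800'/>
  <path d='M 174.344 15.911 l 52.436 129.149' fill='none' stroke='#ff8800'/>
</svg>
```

Since the viewBox matches the mm dimensions, user units are millimetres directly. The only transform is the Y-flip y_m = 161.148 − y_svg.

Shape 1 is a quadratic bezier drawn with `<path>`. Its stroke #ff8800 means engrave at S226, F2542. After flipping Y the toolpath is (23.112,98.766) → (33.668,102.779) → (44.009,106.088) → (54.137,108.694) → (64.051,110.597) → (73.751,111.796) → (83.237,112.292) → (92.509,112.084) → (101.567,111.173).

Shape 2 is a rectangle drawn with `<rect>`. Its stroke #ff8800 means engrave at S226, F2542. After flipping Y the toolpath is (128.115,97.028) → (240.233,97.028) → (240.233,38.648) → (128.115,38.648) → (128.115,97.028), returning to the start.

Shape 3 is a open polyline drawn with `<path>`. Its stroke #ff8800 means engrave at S226, F2542. After flipping Y the toolpath is (252.457,130.643) → (228.721,125.018) → (124.899,11.446).

Shape 4 is a regular polygon drawn with `<path>`. Its stroke #ff8800 means engrave at S226, F2542. After flipping Y the toolpath is (135.237,35.209) → (128.784,34.663) → (123.834,38.840) → (123.288,45.293) → (127.465,50.243) → (133.918,50.789) → (138.868,46.612) → (139.414,40.159) → (135.237,35.209), returning to the start.

Shape 5 is a line segment drawn with `<path>`. Its stroke #ff8800 means engrave at S226, F2542. After flipping Y the toolpath is (174.344,145.237) → (226.780,16.088).

G21
G90
G0 X23.112 Y98.766
M4 S226
G1 X33.668 Y102.779 F2542
G1 X44.009 Y106.088
G1 X54.137 Y108.694
G1 X64.051 Y110.597
G1 X73.751 Y111.796
G1 X83.237 Y112.292
G1 X92.509 Y112.084
G1 X101.567 Y111.173
M5
G0 X128.115 Y97.028
M4 S226
G1 X240.233 Y97.028 F2542
G1 X240.233 Y38.648
G1 X128.115 Y38.648
G1 X128.115 Y97.028
M5
G0 X252.457 Y130.643
M4 S226
G1 X228.721 Y125.018 F2542
G1 X124.899 Y11.446
M5
G0 X135.237 Y35.209
M4 S226
G1 X128.784 Y34.663 F2542
G1 X123.834 Y38.840
G1 X123.288 Y45.293
G1 X127.465 Y50.243
G1 X133.918 Y50.789
G1 X138.868 Y46.612
G1 X139.414 Y40.159
G1 X135.237 Y35.209
M5
G0 X174.344 Y145.237
M4 S226
G1 X226.780 Y16.088 F2542
M5
G0 X0.000 Y0.000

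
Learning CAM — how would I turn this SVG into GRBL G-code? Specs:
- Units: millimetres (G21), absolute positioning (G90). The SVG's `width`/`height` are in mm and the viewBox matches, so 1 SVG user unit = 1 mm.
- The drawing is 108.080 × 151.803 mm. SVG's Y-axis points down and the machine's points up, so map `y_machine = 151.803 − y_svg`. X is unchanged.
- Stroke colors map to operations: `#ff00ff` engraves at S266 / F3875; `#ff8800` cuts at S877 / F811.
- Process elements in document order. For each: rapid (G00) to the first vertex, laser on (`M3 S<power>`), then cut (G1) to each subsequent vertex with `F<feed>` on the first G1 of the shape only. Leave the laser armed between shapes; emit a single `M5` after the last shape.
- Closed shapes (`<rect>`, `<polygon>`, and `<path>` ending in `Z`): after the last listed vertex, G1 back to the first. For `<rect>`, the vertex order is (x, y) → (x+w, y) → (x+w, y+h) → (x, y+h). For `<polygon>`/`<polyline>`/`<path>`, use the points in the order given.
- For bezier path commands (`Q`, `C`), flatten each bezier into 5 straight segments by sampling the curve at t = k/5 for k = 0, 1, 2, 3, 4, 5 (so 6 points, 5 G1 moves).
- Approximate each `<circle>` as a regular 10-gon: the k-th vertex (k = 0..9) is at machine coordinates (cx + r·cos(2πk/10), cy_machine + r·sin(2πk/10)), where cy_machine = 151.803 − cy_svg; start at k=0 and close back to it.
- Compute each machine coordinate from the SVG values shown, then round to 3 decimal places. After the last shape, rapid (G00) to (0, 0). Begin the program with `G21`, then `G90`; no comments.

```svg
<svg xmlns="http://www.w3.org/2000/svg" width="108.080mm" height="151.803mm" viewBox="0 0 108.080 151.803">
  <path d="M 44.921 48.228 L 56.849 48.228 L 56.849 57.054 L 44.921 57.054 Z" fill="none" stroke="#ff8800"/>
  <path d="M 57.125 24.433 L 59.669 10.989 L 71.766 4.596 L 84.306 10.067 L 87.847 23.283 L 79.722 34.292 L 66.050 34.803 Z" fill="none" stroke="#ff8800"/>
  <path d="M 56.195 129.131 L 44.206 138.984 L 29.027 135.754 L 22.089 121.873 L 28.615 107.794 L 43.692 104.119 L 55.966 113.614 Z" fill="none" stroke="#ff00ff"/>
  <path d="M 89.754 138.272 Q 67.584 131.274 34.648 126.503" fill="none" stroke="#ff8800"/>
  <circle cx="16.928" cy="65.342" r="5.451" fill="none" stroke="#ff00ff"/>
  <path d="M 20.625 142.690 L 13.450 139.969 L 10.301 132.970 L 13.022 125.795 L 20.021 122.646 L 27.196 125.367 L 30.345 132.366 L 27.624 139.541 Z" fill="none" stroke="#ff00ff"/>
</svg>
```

Since the viewBox matches the mm dimensions, user units are millimetres directly. The only transform is the Y-flip y_m = 151.803 − y_svg.

Shape 1 is a rectangle drawn with `<path>`. Its stroke #ff8800 means cut at S877, F811. After flipping Y the toolpath is (44.921,103.575) → (56.849,103.575) → (56.849,94.749) → (44.921,94.749) → (44.921,103.575), returning to the start.

Shape 2 is a regular polygon drawn with `<path>`. Its stroke #ff8800 means cut at S877, F811. After flipping Y the toolpath is (57.125,127.370) → (59.669,140.814) → (71.766,147.207) → (84.306,141.736) → (87.847,128.520) → (79.722,117.511) → (66.050,117.000) → (57.125,127.370), returning to the start.

Shape 3 is a regular polygon drawn with `<path>`. Its stroke #ff00ff means engrave at S266, F3875. After flipping Y the toolpath is (56.195,22.672) → (44.206,12.819) → (29.027,16.049) → (22.089,29.930) → (28.615,44.009) → (43.692,47.684) → (55.966,38.189) → (56.195,22.672), returning to the start.

Shape 4 is a quadratic bezier drawn with `<path>`. Its stroke #ff8800 means cut at S877, F811. After flipping Y the toolpath is (89.754,13.531) → (80.455,16.241) → (70.295,18.773) → (59.274,21.127) → (47.392,23.303) → (34.648,25.300).

Shape 5 is a circle drawn with `<circle>`. Its stroke #ff00ff means engrave at S266, F3875. After flipping Y the toolpath is (22.379,86.461) → (21.338,89.665) → (18.612,91.645) → (15.244,91.645) → (12.518,89.665) → (11.477,86.461) → (12.518,83.257) → (15.244,81.277) → (18.612,81.277) → (21.338,83.257) → (22.379,86.461), returning to the start.

Shape 6 is a regular polygon drawn with `<path>`. Its stroke #ff00ff means engrave at S266, F3875. After flipping Y the toolpath is (20.625,9.113) → (13.450,11.834) → (10.301,18.833) → (13.022,26.008) → (20.021,29.157) → (27.196,26.436) → (30.345,19.437) → (27.624,12.262) → (20.625,9.113), returning to the start.

G21
G90
G00 X44.921 Y103.575
M3 S877
G1 X56.849 Y103.575 F811
G1 X56.849 Y94.749
G1 X44.921 Y94.749
G1 X44.921 Y103.575
G00 X57.125 Y127.370
M3 S877
G1 X59.669 Y140.814 F811
G1 X71.766 Y147.207
G1 X84.306 Y141.736
G1 X87.847 Y128.520
G1 X79.722 Y117.511
G1 X66.050 Y117.000
G1 X57.125 Y127.370
G00 X56.195 Y22.672
M3 S266
G1 X44.206 Y12.819 F3875
G1 X29.027 Y16.049
G1 X22.089 Y29.930
G1 X28.615 Y44.009
G1 X43.692 Y47.684
G1 X55.966 Y38.189
G1 X56.195 Y22.672
G00 X89.754 Y13.531
M3 S877
G1 X80.455 Y16.241 F811
G1 X70.295 Y18.773
G1 X59.274 Y21.127
G1 X47.392 Y23.303
G1 X34.648 Y25.300
G00 X22.379 Y86.461
M3 S266
G1 X21.338 Y89.665 F3875
G1 X18.612 Y91.645
G1 X15.244 Y91.645
G1 X12.518 Y89.665
G1 X11.477 Y86.461
G1 X12.518 Y83.257
G1 X15.244 Y81.277
G1 X18.612 Y81.277
G1 X21.338 Y83.257
G1 X22.379 Y86.461
G00 X20.625 Y9.113
M3 S266
G1 X13.450 Y11.834 F3875
G1 X10.301 Y18.833
G1 X13.022 Y26.008
G1 X20.021 Y29.157
G1 X27.196 Y26.436
G1 X30.345 Y19.437
G1 X27.624 Y12.262
G1 X20.625 Y9.113
M5
G00 X0.000 Y0.000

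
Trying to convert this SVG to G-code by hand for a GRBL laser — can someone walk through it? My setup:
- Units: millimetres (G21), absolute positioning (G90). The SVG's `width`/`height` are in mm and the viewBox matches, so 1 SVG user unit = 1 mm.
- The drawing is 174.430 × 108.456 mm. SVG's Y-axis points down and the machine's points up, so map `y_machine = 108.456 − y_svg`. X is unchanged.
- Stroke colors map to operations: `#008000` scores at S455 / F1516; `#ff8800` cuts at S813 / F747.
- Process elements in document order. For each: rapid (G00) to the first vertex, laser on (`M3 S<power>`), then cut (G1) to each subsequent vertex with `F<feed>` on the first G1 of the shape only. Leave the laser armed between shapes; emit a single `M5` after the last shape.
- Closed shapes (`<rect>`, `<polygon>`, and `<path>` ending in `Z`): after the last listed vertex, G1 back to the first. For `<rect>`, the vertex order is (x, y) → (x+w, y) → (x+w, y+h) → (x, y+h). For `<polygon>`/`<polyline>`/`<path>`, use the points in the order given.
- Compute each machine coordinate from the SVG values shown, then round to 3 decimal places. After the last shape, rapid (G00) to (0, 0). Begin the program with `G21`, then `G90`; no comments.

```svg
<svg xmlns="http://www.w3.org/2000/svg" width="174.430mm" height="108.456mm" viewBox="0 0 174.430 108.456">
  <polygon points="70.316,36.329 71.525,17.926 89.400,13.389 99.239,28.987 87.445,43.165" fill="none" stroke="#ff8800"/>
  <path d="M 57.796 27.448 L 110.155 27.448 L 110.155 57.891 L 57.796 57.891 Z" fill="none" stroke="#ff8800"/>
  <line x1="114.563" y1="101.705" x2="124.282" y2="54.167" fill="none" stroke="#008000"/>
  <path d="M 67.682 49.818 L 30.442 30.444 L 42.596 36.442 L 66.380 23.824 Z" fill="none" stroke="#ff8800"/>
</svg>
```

viewBox `0 0 174.430 108.456` with mm width/height → 1 unit = 1 mm. Flip: y_m = 108.456 − y_svg.

**Shape 1** — `<polygon>` regular polygon, stroke `#ff8800` → cut (S813, F747). Machine vertices: (70.316,72.127) → (71.525,90.530) → (89.400,95.067) → (99.239,79.469) → (87.445,65.291) → (70.316,72.127). Closed: final G1 returns to the first vertex.

**Shape 2** — `<path>` rectangle, stroke `#ff8800` → cut (S813, F747). Machine vertices: (57.796,81.008) → (110.155,81.008) → (110.155,50.565) → (57.796,50.565) → (57.796,81.008). Closed: final G1 returns to the first vertex.

**Shape 3** — `<line>` line segment, stroke `#008000` → score (S455, F1516). Machine vertices: (114.563,6.751) → (124.282,54.289). Open path.

**Shape 4** — `<path>` closed polygon, stroke `#ff8800` → cut (S813, F747). Machine vertices: (67.682,58.638) → (30.442,78.012) → (42.596,72.014) → (66.380,84.632) → (67.682,58.638). Closed: final G1 returns to the first vertex.

G21
G90
G00 X70.316 Y72.127
M3 S813
G1 X71.525 Y90.530 F747
G1 X89.400 Y95.067
G1 X99.239 Y79.469
G1 X87.445 Y65.291
G1 X70.316 Y72.127
G00 X57.796 Y81.008
M3 S813
G1 X110.155 Y81.008 F747
G1 X110.155 Y50.565
G1 X57.796 Y50.565
G1 X57.796 Y81.008
G00 X114.563 Y6.751
M3 S455
G1 X124.282 Y54.289 F1516
G00 X67.682 Y58.638
M3 S813
G1 X30.442 Y78.012 F747
G1 X42.596 Y72.014
G1 X66.380 Y84.632
G1 X67.682 Y58.638
M5
G00 X0.000 Y0.000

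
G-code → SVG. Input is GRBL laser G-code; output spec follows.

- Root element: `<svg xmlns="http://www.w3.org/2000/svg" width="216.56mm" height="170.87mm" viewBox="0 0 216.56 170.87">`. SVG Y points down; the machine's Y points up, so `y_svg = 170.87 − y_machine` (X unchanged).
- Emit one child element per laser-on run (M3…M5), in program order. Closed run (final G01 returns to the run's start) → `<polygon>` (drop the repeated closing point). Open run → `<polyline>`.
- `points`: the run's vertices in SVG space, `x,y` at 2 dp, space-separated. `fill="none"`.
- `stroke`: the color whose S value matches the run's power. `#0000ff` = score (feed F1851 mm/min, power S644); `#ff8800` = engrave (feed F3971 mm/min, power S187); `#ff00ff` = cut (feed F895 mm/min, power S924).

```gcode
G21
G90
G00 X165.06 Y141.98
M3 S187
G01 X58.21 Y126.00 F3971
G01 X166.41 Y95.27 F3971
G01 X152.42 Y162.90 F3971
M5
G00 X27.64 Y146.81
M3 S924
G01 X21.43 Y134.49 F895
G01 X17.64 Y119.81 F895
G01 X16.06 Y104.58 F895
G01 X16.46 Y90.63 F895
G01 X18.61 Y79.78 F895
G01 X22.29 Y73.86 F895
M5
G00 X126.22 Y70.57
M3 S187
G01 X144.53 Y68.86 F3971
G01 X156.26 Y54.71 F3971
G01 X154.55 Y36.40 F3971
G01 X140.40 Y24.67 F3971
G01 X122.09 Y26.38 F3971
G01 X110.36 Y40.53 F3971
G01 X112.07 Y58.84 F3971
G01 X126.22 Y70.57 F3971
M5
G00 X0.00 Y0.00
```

Each laser-on run becomes one SVG element. Flip Y back into SVG space with y_svg = 170.87 − y_machine.

Run 1: the run's S187 means `#ff8800` (engrave). The run is open, so emit a `<polyline>` with points (Y-flipped): 165.06,28.89 58.21,44.87 166.41,75.60 152.42,7.97.

Run 2: power S924 maps to stroke `#ff00ff` (cut). The run is open, so emit a `<polyline>` with points (Y-flipped): 27.64,24.06 21.43,36.38 17.64,51.06 16.06,66.29 16.46,80.24 18.61,91.09 22.29,97.01.

Run 3: power S187 maps to stroke `#ff8800` (engrave). The run returns to its start, so emit a `<polygon>` with points (Y-flipped): 126.22,100.30 144.53,102.01 156.26,116.16 154.55,134.47 140.40,146.20 122.09,144.49 110.36,130.34 112.07,112.03.

<svg xmlns="http://www.w3.org/2000/svg" width="216.56mm" height="170.87mm" viewBox="0 0 216.56 170.87">
  <polyline points="165.06,28.89 58.21,44.87 166.41,75.60 152.42,7.97" fill="none" stroke="#ff8800"/>
  <polyline points="27.64,24.06 21.43,36.38 17.64,51.06 16.06,66.29 16.46,80.24 18.61,91.09 22.29,97.01" fill="none" stroke="#ff00ff"/>
  <polygon points="126.22,100.30 144.53,102.01 156.26,116.16 154.55,134.47 140.40,146.20 122.09,144.49 110.36,130.34 112.07,112.03" fill="none" stroke="#ff8800"/>
</svg>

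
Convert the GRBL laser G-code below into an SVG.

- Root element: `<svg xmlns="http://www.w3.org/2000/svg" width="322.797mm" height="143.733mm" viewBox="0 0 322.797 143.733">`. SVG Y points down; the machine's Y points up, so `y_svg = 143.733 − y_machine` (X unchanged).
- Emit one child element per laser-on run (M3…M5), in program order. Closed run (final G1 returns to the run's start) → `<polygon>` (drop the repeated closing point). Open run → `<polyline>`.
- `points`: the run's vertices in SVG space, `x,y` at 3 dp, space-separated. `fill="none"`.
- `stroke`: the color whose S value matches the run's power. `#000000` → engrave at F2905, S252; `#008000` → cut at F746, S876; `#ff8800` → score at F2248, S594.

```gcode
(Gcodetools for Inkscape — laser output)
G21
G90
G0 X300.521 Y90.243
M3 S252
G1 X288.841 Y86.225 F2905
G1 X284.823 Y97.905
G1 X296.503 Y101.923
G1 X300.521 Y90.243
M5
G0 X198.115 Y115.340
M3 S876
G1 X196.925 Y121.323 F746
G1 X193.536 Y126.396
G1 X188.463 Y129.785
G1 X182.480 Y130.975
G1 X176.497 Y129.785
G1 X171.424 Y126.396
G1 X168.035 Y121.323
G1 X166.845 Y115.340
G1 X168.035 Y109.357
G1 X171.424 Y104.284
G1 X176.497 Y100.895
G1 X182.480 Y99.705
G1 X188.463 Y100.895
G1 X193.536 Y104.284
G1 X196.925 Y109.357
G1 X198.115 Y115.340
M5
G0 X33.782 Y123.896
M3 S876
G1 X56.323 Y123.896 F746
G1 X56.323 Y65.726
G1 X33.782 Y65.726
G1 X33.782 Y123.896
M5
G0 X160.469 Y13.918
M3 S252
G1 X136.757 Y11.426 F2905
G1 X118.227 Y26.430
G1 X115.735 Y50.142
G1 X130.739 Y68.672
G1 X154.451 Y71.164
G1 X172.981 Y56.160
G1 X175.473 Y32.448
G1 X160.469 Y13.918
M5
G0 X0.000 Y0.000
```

Machine Y-up, SVG Y-down with viewBox height 143.733, so y_svg = 143.733 − y_machine; X carries over.

Run 1: S252 ⇒ engrave layer `#000000`. The run returns to its start, so emit a `<polygon>` with points (Y-flipped): 300.521,53.490 288.841,57.508 284.823,45.828 296.503,41.810.

Run 2: S876 ⇒ cut layer `#008000`. The run returns to its start, so emit a `<polygon>` with points (Y-flipped): 198.115,28.393 196.925,22.410 193.536,17.337 188.463,13.948 182.480,12.758 176.497,13.948 171.424,17.337 168.035,22.410 166.845,28.393 168.035,34.376 171.424,39.449 176.497,42.838 182.480,44.028 188.463,42.838 193.536,39.449 196.925,34.376.

Run 3: power S876 maps to stroke `#008000` (cut). The run returns to its start, so emit a `<polygon>` with points (Y-flipped): 33.782,19.837 56.323,19.837 56.323,78.007 33.782,78.007.

Run 4: S252 ⇒ engrave layer `#000000`. The run returns to its start, so emit a `<polygon>` with points (Y-flipped): 160.469,129.815 136.757,132.307 118.227,117.303 115.735,93.591 130.739,75.061 154.451,72.569 172.981,87.573 175.473,111.285.

<svg xmlns="http://www.w3.org/2000/svg" width="322.797mm" height="143.733mm" viewBox="0 0 322.797 143.733">
  <polygon points="300.521,53.490 288.841,57.508 284.823,45.828 296.503,41.810" fill="none" stroke="#000000"/>
  <polygon points="198.115,28.393 196.925,22.410 193.536,17.337 188.463,13.948 182.480,12.758 176.497,13.948 171.424,17.337 168.035,22.410 166.845,28.393 168.035,34.376 171.424,39.449 176.497,42.838 182.480,44.028 188.463,42.838 193.536,39.449 196.925,34.376" fill="none" stroke="#008000"/>
  <polygon points="33.782,19.837 56.323,19.837 56.323,78.007 33.782,78.007" fill="none" stroke="#008000"/>
  <polygon points="160.469,129.815 136.757,132.307 118.227,117.303 115.735,93.591 130.739,75.061 154.451,72.569 172.981,87.573 175.473,111.285" fill="none" stroke="#000000"/>
</svg>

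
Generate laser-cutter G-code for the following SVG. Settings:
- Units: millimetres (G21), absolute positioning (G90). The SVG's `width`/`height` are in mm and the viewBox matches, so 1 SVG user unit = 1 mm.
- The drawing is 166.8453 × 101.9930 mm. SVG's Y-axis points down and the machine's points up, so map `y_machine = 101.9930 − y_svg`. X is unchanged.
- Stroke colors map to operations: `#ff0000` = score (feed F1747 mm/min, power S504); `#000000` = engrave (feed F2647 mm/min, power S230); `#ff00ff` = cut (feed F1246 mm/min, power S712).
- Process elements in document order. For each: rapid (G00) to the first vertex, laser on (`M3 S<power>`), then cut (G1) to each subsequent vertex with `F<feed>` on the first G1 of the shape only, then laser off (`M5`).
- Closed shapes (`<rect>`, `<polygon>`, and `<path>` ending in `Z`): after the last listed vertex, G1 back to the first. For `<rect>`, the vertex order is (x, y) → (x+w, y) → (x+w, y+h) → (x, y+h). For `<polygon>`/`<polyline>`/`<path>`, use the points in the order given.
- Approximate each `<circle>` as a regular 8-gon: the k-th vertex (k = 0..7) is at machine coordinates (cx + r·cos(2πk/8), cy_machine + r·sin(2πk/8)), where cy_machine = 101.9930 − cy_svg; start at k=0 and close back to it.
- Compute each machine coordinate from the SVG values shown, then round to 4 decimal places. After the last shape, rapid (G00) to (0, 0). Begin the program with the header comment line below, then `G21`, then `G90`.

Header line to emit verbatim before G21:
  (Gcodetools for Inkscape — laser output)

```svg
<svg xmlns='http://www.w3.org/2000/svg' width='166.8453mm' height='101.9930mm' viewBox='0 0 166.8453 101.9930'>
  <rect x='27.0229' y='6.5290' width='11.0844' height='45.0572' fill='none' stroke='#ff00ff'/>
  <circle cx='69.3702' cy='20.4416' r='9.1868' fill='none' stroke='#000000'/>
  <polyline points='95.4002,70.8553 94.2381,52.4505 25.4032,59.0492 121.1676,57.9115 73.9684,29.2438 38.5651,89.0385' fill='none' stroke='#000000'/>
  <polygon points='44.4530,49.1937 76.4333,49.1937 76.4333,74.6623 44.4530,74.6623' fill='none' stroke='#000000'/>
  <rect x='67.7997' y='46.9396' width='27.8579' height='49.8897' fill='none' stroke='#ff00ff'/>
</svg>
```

1 u = 1 mm; y_m = 101.9930 − y.

[1] `<rect>` rectangle, #ff00ff→cut S712 F1246: (27.0229,95.4640) → (38.1073,95.4640) → (38.1073,50.4068) → (27.0229,50.4068) → (27.0229,95.4640) (closed)

[2] `<circle>` circle, #000000→engrave S230 F2647: (78.5570,81.5514) → (75.8662,88.0474) → (69.3702,90.7382) → (62.8742,88.0474) → (60.1834,81.5514) → (62.8742,75.0554) → (69.3702,72.3646) → (75.8662,75.0554) → (78.5570,81.5514) (closed)

[3] `<polyline>` open polyline, #000000→engrave S230 F2647: (95.4002,31.1377) → (94.2381,49.5425) → (25.4032,42.9438) → (121.1676,44.0815) → (73.9684,72.7492) → (38.5651,12.9545)

[4] `<polygon>` rectangle, #000000→engrave S230 F2647: (44.4530,52.7993) → (76.4333,52.7993) → (76.4333,27.3307) → (44.4530,27.3307) → (44.4530,52.7993) (closed)

[5] `<rect>` rectangle, #ff00ff→cut S712 F1246: (67.7997,55.0534) → (95.6576,55.0534) → (95.6576,5.1637) → (67.7997,5.1637) → (67.7997,55.0534) (closed)

(Gcodetools for Inkscape — laser output)
G21
G90
G00 X27.0229 Y95.4640
M3 S712
G1 X38.1073 Y95.4640 F1246
G1 X38.1073 Y50.4068
G1 X27.0229 Y50.4068
G1 X27.0229 Y95.4640
M5
G00 X78.5570 Y81.5514
M3 S230
G1 X75.8662 Y88.0474 F2647
G1 X69.3702 Y90.7382
G1 X62.8742 Y88.0474
G1 X60.1834 Y81.5514
G1 X62.8742 Y75.0554
G1 X69.3702 Y72.3646
G1 X75.8662 Y75.0554
G1 X78.5570 Y81.5514
M5
G00 X95.4002 Y31.1377
M3 S230
G1 X94.2381 Y49.5425 F2647
G1 X25.4032 Y42.9438
G1 X121.1676 Y44.0815
G1 X73.9684 Y72.7492
G1 X38.5651 Y12.9545
M5
G00 X44.4530 Y52.7993
M3 S230
G1 X76.4333 Y52.7993 F2647
G1 X76.4333 Y27.3307
G1 X44.4530 Y27.3307
G1 X44.4530 Y52.7993
M5
G00 X67.7997 Y55.0534
M3 S712
G1 X95.6576 Y55.0534 F1246
G1 X95.6576 Y5.1637
G1 X67.7997 Y5.1637
G1 X67.7997 Y55.0534
M5
G00 X0.0000 Y0.0000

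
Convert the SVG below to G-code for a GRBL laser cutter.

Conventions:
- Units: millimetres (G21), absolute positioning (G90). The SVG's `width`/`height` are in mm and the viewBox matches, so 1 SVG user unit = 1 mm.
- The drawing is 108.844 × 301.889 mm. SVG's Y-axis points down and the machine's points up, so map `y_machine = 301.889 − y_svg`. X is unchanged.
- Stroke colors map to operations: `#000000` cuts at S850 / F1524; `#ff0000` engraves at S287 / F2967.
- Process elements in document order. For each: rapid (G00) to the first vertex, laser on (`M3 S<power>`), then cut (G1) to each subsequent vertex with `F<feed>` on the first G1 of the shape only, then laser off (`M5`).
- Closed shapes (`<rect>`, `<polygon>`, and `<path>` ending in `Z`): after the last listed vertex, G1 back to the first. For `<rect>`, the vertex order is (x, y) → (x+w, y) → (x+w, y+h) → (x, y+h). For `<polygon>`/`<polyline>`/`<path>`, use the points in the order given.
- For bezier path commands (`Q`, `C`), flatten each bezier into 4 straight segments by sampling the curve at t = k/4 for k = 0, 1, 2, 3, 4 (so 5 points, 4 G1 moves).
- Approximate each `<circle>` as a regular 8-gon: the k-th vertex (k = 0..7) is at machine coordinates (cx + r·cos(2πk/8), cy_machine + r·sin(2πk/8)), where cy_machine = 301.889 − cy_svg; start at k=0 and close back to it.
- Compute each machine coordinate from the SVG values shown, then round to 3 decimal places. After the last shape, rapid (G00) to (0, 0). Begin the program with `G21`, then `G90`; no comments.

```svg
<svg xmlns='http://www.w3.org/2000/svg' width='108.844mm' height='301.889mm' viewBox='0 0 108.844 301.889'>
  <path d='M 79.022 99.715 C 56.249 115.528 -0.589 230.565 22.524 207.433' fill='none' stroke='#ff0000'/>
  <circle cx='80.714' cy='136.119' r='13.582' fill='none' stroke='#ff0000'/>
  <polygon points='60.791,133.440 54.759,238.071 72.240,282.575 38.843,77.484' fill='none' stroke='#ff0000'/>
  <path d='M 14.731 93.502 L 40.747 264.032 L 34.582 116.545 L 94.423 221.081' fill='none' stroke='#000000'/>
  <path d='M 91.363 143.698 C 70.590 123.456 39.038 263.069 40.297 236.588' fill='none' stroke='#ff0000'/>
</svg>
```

G21
G90
G00 X79.022 Y202.174
M3 S287
G1 X57.337 Y175.419 F2967
G1 X33.566 Y133.711
G1 X18.399 Y99.304
G1 X22.524 Y94.456
M5
G00 X94.296 Y165.770
M3 S287
G1 X90.318 Y175.374 F2967
G1 X80.714 Y179.352
G1 X71.110 Y175.374
G1 X67.132 Y165.770
G1 X71.110 Y156.166
G1 X80.714 Y152.188
G1 X90.318 Y156.166
G1 X94.296 Y165.770
M5
G00 X60.791 Y168.449
M3 S287
G1 X54.759 Y63.818 F2967
G1 X72.240 Y19.314
G1 X38.843 Y224.405
G1 X60.791 Y168.449
M5
G00 X14.731 Y208.387
M3 S850
G1 X40.747 Y37.857 F1524
G1 X34.582 Y185.344
G1 X94.423 Y80.808
M5
G00 X91.363 Y158.191
M3 S287
G1 X74.443 Y148.493 F2967
G1 X57.568 Y109.406
G1 X44.824 Y71.490
G1 X40.297 Y65.301
M5
G00 X0.000 Y0.000

viewBox `0 0 108.844 301.889` with mm width/height → 1 unit = 1 mm. Flip: y_m = 301.889 − y_svg.

**Shape 1** — `<path>` cubic bezier, stroke `#ff0000` → engrave (S287, F2967). Control points (SVG): P0=(79.022,99.715), P1=(56.249,115.528), P2=(-0.589,230.565), P3=(22.524,207.433); sampled at t=k/4. Machine vertices: (79.022,202.174) → (57.337,175.419) → (33.566,133.711) → (18.399,99.304) → (22.524,94.456). Open path.

**Shape 2** — `<circle>` circle, stroke `#ff0000` → engrave (S287, F2967). Machine vertices: (94.296,165.770) → (90.318,175.374) → (80.714,179.352) → (71.110,175.374) → (67.132,165.770) → (71.110,156.166) → (80.714,152.188) → (90.318,156.166) → (94.296,165.770). Closed: final G1 returns to the first vertex.

**Shape 3** — `<polygon>` closed polygon, stroke `#ff0000` → engrave (S287, F2967). Machine vertices: (60.791,168.449) → (54.759,63.818) → (72.240,19.314) → (38.843,224.405) → (60.791,168.449). Closed: final G1 returns to the first vertex.

**Shape 4** — `<path>` open polyline, stroke `#000000` → cut (S850, F1524). Machine vertices: (14.731,208.387) → (40.747,37.857) → (34.582,185.344) → (94.423,80.808). Open path.

**Shape 5** — `<path>` cubic bezier, stroke `#ff0000` → engrave (S287, F2967). Control points (SVG): P0=(91.363,143.698), P1=(70.590,123.456), P2=(39.038,263.069), P3=(40.297,236.588); sampled at t=k/4. Machine vertices: (91.363,158.191) → (74.443,148.493) → (57.568,109.406) → (44.824,71.490) → (40.297,65.301). Open path.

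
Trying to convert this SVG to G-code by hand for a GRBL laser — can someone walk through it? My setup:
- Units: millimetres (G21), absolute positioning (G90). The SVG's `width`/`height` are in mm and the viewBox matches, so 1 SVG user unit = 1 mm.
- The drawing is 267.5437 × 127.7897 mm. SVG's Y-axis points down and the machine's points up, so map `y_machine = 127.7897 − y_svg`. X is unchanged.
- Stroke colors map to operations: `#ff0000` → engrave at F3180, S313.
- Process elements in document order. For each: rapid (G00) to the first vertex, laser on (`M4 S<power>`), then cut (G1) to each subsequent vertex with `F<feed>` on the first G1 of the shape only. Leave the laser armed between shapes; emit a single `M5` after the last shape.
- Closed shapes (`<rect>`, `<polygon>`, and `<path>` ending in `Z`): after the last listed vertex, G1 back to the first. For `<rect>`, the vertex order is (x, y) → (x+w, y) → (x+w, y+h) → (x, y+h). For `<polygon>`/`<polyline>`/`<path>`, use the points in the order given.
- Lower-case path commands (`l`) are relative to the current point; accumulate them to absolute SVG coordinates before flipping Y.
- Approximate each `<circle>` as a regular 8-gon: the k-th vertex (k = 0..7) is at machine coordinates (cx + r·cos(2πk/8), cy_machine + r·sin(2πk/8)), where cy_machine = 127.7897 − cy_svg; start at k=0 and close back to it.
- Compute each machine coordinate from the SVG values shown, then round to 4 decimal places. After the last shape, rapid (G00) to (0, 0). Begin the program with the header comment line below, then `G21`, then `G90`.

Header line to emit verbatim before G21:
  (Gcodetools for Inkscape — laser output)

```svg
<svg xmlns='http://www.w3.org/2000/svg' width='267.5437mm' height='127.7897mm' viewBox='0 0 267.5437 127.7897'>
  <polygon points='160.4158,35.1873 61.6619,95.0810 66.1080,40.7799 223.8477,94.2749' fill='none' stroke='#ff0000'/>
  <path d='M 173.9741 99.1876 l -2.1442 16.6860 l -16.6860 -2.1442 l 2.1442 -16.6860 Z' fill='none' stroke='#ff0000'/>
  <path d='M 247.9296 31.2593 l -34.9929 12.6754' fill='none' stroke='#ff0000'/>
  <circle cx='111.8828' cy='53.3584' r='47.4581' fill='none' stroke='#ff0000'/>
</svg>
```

viewBox `0 0 267.5437 127.7897` with mm width/height → 1 unit = 1 mm. Flip: y_m = 127.7897 − y_svg.

**Shape 1** — `<polygon>` closed polygon, stroke `#ff0000` → engrave (S313, F3180). Machine vertices: (160.4158,92.6024) → (61.6619,32.7087) → (66.1080,87.0098) → (223.8477,33.5148) → (160.4158,92.6024). Closed: final G1 returns to the first vertex.

**Shape 2** — `<path>` regular polygon, stroke `#ff0000` → engrave (S313, F3180). Machine vertices: (173.9741,28.6021) → (171.8299,11.9161) → (155.1439,14.0603) → (157.2881,30.7463) → (173.9741,28.6021). Closed: final G1 returns to the first vertex.

**Shape 3** — `<path>` line segment, stroke `#ff0000` → engrave (S313, F3180). Machine vertices: (247.9296,96.5304) → (212.9367,83.8550). Open path.

**Shape 4** — `<circle>` circle, stroke `#ff0000` → engrave (S313, F3180). Machine vertices: (159.3409,74.4313) → (145.4407,107.9892) → (111.8828,121.8894) → (78.3249,107.9892) → (64.4247,74.4313) → (78.3249,40.8734) → (111.8828,26.9732) → (145.4407,40.8734) → (159.3409,74.4313). Closed: final G1 returns to the first vertex.

(Gcodetools for Inkscape — laser output)
G21
G90
G00 X160.4158 Y92.6024
M4 S313
G1 X61.6619 Y32.7087 F3180
G1 X66.1080 Y87.0098
G1 X223.8477 Y33.5148
G1 X160.4158 Y92.6024
G00 X173.9741 Y28.6021
M4 S313
G1 X171.8299 Y11.9161 F3180
G1 X155.1439 Y14.0603
G1 X157.2881 Y30.7463
G1 X173.9741 Y28.6021
G00 X247.9296 Y96.5304
M4 S313
G1 X212.9367 Y83.8550 F3180
G00 X159.3409 Y74.4313
M4 S313
G1 X145.4407 Y107.9892 F3180
G1 X111.8828 Y121.8894
G1 X78.3249 Y107.9892
G1 X64.4247 Y74.4313
G1 X78.3249 Y40.8734
G1 X111.8828 Y26.9732
G1 X145.4407 Y40.8734
G1 X159.3409 Y74.4313
M5
G00 X0.0000 Y0.0000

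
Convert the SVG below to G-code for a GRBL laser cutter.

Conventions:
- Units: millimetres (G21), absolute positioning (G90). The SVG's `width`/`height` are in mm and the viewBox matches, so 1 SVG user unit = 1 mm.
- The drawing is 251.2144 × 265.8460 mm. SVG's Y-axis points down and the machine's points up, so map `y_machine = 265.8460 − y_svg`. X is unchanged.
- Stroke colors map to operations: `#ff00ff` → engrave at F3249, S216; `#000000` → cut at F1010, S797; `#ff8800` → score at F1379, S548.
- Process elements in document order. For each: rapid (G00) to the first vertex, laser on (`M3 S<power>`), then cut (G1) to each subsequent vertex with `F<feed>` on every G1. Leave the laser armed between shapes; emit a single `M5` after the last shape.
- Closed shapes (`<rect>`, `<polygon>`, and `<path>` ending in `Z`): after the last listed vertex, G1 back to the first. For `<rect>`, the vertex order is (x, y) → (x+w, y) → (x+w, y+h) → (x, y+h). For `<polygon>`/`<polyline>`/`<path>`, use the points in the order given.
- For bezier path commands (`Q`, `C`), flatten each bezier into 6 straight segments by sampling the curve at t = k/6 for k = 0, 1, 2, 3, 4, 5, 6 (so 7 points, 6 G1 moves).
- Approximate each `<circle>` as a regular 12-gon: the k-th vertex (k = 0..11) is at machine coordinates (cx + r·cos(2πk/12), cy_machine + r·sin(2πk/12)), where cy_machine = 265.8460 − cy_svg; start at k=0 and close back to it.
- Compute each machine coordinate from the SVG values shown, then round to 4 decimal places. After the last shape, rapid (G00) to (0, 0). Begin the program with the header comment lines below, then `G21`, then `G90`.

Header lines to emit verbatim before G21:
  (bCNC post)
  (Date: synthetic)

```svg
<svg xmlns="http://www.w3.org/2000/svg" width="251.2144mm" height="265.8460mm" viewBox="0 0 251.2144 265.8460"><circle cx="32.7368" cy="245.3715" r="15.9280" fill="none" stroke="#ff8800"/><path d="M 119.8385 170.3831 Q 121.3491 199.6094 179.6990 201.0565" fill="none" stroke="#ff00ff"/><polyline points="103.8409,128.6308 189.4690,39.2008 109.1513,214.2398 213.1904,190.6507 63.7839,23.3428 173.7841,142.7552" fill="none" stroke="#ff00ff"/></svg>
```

viewBox `0 0 251.2144 265.8460` with mm width/height → 1 unit = 1 mm. Flip: y_m = 265.8460 − y_svg.

**Shape 1** — `<circle>` circle, stroke `#ff8800` → score (S548, F1379). Machine vertices: (48.6648,20.4745) → (46.5309,28.4385) → (40.7008,34.2686) → (32.7368,36.4025) → (24.7728,34.2686) → (18.9427,28.4385) → (16.8088,20.4745) → (18.9427,12.5105) → (24.7728,6.6804) → (32.7368,4.5465) → (40.7008,6.6804) → (46.5309,12.5105) → (48.6648,20.4745). Closed: final G1 returns to the first vertex.

**Shape 2** — `<path>` quadratic bezier, stroke `#ff00ff` → engrave (S216, F3249). Control points (SVG): P0=(119.8385,170.3831), P1=(121.3491,199.6094), P2=(179.6990,201.0565); sampled at t=k/6. Machine vertices: (119.8385,95.4629) → (121.9209,86.4924) → (127.1610,79.0653) → (135.5589,73.1814) → (147.1145,68.8408) → (161.8279,66.0435) → (179.6990,64.7895). Open path.

**Shape 3** — `<polyline>` open polyline, stroke `#ff00ff` → engrave (S216, F3249). Machine vertices: (103.8409,137.2152) → (189.4690,226.6452) → (109.1513,51.6062) → (213.1904,75.1953) → (63.7839,242.5032) → (173.7841,123.0908). Open path.

(bCNC post)
(Date: synthetic)
G21
G90
G00 X48.6648 Y20.4745
M3 S548
G1 X46.5309 Y28.4385 F1379
G1 X40.7008 Y34.2686 F1379
G1 X32.7368 Y36.4025 F1379
G1 X24.7728 Y34.2686 F1379
G1 X18.9427 Y28.4385 F1379
G1 X16.8088 Y20.4745 F1379
G1 X18.9427 Y12.5105 F1379
G1 X24.7728 Y6.6804 F1379
G1 X32.7368 Y4.5465 F1379
G1 X40.7008 Y6.6804 F1379
G1 X46.5309 Y12.5105 F1379
G1 X48.6648 Y20.4745 F1379
G00 X119.8385 Y95.4629
M3 S216
G1 X121.9209 Y86.4924 F3249
G1 X127.1610 Y79.0653 F3249
G1 X135.5589 Y73.1814 F3249
G1 X147.1145 Y68.8408 F3249
G1 X161.8279 Y66.0435 F3249
G1 X179.6990 Y64.7895 F3249
G00 X103.8409 Y137.2152
M3 S216
G1 X189.4690 Y226.6452 F3249
G1 X109.1513 Y51.6062 F3249
G1 X213.1904 Y75.1953 F3249
G1 X63.7839 Y242.5032 F3249
G1 X173.7841 Y123.0908 F3249
M5
G00 X0.0000 Y0.0000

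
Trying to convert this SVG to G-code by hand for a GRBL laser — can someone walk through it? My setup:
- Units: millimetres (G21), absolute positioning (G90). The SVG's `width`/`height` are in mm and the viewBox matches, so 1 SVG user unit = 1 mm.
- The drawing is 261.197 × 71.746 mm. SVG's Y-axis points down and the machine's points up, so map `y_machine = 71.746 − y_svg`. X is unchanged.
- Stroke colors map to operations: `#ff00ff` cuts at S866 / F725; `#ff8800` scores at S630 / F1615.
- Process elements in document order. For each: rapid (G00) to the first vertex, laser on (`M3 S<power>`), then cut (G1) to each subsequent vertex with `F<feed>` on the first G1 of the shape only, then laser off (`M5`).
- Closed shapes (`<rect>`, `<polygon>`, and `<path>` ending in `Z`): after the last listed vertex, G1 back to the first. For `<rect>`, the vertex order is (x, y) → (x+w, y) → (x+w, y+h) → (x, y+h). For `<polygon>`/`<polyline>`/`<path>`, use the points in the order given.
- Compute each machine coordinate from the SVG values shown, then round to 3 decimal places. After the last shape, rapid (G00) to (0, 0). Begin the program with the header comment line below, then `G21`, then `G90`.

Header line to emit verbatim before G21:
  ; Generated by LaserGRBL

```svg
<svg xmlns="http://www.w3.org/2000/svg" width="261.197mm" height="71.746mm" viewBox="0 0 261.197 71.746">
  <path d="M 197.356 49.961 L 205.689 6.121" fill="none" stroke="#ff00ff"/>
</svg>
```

viewBox `0 0 261.197 71.746` with mm width/height → 1 unit = 1 mm. Flip: y_m = 71.746 − y_svg.

**Shape 1** — `<path>` line segment, stroke `#ff00ff` → cut (S866, F725). Machine vertices: (197.356,21.785) → (205.689,65.625). Open path.

; Generated by LaserGRBL
G21
G90
G00 X197.356 Y21.785
M3 S866
G1 X205.689 Y65.625 F725
M5
G00 X0.000 Y0.000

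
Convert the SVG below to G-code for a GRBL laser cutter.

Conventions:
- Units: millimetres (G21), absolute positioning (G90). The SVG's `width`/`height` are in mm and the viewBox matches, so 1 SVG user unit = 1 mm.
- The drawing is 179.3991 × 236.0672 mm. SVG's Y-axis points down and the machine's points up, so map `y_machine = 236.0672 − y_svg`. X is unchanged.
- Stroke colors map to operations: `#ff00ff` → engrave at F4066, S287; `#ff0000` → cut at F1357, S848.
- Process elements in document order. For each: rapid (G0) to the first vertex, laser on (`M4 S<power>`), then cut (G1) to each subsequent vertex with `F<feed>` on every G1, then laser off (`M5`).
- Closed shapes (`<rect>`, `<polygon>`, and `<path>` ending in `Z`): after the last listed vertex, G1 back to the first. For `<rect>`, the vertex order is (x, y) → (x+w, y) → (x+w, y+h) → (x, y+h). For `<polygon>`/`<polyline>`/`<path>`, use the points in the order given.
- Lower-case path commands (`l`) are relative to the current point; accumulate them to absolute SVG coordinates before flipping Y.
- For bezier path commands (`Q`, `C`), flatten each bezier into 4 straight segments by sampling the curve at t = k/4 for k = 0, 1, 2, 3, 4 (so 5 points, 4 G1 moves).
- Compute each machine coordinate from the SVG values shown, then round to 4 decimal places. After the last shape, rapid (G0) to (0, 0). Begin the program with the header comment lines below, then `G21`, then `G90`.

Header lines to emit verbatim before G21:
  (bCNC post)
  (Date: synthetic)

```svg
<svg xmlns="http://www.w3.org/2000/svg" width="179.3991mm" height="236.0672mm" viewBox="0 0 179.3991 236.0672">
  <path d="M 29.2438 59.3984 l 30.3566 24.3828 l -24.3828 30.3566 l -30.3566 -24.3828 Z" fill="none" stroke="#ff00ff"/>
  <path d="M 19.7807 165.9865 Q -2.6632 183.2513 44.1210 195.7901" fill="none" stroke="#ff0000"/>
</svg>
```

viewBox `0 0 179.3991 236.0672` with mm width/height → 1 unit = 1 mm. Flip: y_m = 236.0672 − y_svg.

**Shape 1** — `<path>` regular polygon, stroke `#ff00ff` → engrave (S287, F4066). Machine vertices: (29.2438,176.6688) → (59.6004,152.2860) → (35.2176,121.9294) → (4.8610,146.3122) → (29.2438,176.6688). Closed: final G1 returns to the first vertex.

**Shape 2** — `<path>` quadratic bezier, stroke `#ff0000` → cut (S848, F1357). Control points (SVG): P0=(19.7807,165.9865), P1=(-2.6632,183.2513), P2=(44.1210,195.7901); sampled at t=k/4. Machine vertices: (19.7807,70.0807) → (12.8855,61.7437) → (14.6438,53.9974) → (25.0557,46.8419) → (44.1210,40.2771). Open path.

(bCNC post)
(Date: synthetic)
G21
G90
G0 X29.2438 Y176.6688
M4 S287
G1 X59.6004 Y152.2860 F4066
G1 X35.2176 Y121.9294 F4066
G1 X4.8610 Y146.3122 F4066
G1 X29.2438 Y176.6688 F4066
M5
G0 X19.7807 Y70.0807
M4 S848
G1 X12.8855 Y61.7437 F1357
G1 X14.6438 Y53.9974 F1357
G1 X25.0557 Y46.8419 F1357
G1 X44.1210 Y40.2771 F1357
M5
G0 X0.0000 Y0.0000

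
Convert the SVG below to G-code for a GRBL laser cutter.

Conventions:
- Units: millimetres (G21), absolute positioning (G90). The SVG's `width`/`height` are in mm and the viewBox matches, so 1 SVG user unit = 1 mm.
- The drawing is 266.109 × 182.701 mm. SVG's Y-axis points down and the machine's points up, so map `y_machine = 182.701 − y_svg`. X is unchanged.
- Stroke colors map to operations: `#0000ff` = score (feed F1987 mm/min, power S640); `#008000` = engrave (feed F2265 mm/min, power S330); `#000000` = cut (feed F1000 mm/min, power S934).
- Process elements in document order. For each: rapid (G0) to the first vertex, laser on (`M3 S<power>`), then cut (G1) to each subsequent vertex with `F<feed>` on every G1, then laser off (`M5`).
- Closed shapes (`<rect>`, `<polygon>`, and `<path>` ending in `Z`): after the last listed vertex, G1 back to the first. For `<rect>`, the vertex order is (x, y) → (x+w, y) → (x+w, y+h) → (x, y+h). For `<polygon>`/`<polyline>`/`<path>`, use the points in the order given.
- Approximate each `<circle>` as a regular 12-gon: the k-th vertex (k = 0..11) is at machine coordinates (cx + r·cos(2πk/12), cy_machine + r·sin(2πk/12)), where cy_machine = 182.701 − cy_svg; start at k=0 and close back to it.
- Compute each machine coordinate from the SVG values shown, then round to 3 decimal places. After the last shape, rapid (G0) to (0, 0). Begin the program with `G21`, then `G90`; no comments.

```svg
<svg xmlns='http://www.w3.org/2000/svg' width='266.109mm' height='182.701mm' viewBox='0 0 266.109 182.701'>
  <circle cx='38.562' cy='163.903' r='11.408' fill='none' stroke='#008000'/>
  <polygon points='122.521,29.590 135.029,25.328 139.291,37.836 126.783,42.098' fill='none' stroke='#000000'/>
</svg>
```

G21
G90
G0 X49.970 Y18.798
M3 S330
G1 X48.442 Y24.502 F2265
G1 X44.266 Y28.678 F2265
G1 X38.562 Y30.206 F2265
G1 X32.858 Y28.678 F2265
G1 X28.682 Y24.502 F2265
G1 X27.154 Y18.798 F2265
G1 X28.682 Y13.094 F2265
G1 X32.858 Y8.918 F2265
G1 X38.562 Y7.390 F2265
G1 X44.266 Y8.918 F2265
G1 X48.442 Y13.094 F2265
G1 X49.970 Y18.798 F2265
M5
G0 X122.521 Y153.111
M3 S934
G1 X135.029 Y157.373 F1000
G1 X139.291 Y144.865 F1000
G1 X126.783 Y140.603 F1000
G1 X122.521 Y153.111 F1000
M5
G0 X0.000 Y0.000

viewBox `0 0 266.109 182.701` with mm width/height → 1 unit = 1 mm. Flip: y_m = 182.701 − y_svg.

**Shape 1** — `<circle>` circle, stroke `#008000` → engrave (S330, F2265). Machine vertices: (49.970,18.798) → (48.442,24.502) → (44.266,28.678) → (38.562,30.206) → (32.858,28.678) → (28.682,24.502) → (27.154,18.798) → (28.682,13.094) → (32.858,8.918) → (38.562,7.390) → (44.266,8.918) → (48.442,13.094) → (49.970,18.798). Closed: final G1 returns to the first vertex.

**Shape 2** — `<polygon>` regular polygon, stroke `#000000` → cut (S934, F1000). Machine vertices: (122.521,153.111) → (135.029,157.373) → (139.291,144.865) → (126.783,140.603) → (122.521,153.111). Closed: final G1 returns to the first vertex.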